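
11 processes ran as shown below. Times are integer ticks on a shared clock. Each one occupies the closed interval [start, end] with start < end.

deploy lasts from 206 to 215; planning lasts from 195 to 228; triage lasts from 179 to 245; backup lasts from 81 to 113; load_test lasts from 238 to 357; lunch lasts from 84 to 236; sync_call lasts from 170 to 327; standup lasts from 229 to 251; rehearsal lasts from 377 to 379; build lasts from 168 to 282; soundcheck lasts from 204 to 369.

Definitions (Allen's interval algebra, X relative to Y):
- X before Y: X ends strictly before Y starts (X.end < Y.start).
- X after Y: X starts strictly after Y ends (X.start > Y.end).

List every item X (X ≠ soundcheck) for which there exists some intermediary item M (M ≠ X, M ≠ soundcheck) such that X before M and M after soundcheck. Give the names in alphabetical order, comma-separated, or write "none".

Target soundcheck = [204, 369].
Intermediaries M with M after soundcheck: rehearsal.
Via rehearsal — items with X before rehearsal: backup, build, deploy, load_test, lunch, planning, standup, sync_call, triage.
Union: backup, build, deploy, load_test, lunch, planning, standup, sync_call, triage.

backup, build, deploy, load_test, lunch, planning, standup, sync_call, triage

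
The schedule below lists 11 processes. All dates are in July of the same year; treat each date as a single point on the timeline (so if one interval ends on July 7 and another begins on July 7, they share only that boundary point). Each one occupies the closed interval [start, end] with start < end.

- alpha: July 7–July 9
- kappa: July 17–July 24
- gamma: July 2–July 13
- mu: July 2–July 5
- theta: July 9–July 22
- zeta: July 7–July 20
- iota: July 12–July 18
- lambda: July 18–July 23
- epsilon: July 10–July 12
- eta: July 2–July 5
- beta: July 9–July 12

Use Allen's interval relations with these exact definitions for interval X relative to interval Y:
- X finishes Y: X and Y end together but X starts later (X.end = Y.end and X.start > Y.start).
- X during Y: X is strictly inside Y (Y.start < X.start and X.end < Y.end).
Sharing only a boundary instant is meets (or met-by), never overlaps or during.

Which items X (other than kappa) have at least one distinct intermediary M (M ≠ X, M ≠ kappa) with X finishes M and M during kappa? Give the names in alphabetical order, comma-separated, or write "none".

Target kappa = [July 17, July 24].
Intermediaries M with M during kappa: lambda.
Via lambda — items with X finishes lambda: none.
Union: none.

none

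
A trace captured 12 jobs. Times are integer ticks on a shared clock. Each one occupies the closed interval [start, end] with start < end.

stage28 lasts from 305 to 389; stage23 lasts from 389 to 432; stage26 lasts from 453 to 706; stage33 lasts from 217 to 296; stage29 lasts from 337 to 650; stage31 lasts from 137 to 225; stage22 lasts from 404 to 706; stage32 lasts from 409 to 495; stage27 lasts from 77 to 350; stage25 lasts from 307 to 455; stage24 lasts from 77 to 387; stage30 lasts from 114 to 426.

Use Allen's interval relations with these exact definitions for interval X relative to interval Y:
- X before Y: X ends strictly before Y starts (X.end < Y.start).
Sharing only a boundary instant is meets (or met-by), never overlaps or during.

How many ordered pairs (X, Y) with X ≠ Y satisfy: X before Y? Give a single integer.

Checking all 132 ordered pairs for relation 'before'; matching pairs in alphabetical order:
(stage23, stage26): stage23 before stage26 ✓
(stage24, stage22): stage24 before stage22 ✓
(stage24, stage23): stage24 before stage23 ✓
(stage24, stage26): stage24 before stage26 ✓
(stage24, stage32): stage24 before stage32 ✓
(stage27, stage22): stage27 before stage22 ✓
(stage27, stage23): stage27 before stage23 ✓
(stage27, stage26): stage27 before stage26 ✓
(stage27, stage32): stage27 before stage32 ✓
(stage28, stage22): stage28 before stage22 ✓
(stage28, stage26): stage28 before stage26 ✓
(stage28, stage32): stage28 before stage32 ✓
(stage30, stage26): stage30 before stage26 ✓
(stage31, stage22): stage31 before stage22 ✓
(stage31, stage23): stage31 before stage23 ✓
(stage31, stage25): stage31 before stage25 ✓
(stage31, stage26): stage31 before stage26 ✓
(stage31, stage28): stage31 before stage28 ✓
(stage31, stage29): stage31 before stage29 ✓
(stage31, stage32): stage31 before stage32 ✓
(stage33, stage22): stage33 before stage22 ✓
(stage33, stage23): stage33 before stage23 ✓
(stage33, stage25): stage33 before stage25 ✓
(stage33, stage26): stage33 before stage26 ✓
... plus 3 further pairs not listed.
Count: 27.

27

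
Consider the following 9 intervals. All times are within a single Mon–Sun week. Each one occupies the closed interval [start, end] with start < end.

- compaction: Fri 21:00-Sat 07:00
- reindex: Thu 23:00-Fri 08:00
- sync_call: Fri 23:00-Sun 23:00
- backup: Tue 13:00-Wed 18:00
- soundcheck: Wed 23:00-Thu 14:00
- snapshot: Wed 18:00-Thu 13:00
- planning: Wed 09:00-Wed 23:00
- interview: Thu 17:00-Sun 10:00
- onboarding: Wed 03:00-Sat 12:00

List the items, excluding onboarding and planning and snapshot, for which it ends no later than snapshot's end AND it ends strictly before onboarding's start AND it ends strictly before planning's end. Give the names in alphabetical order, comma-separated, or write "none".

none

Conditions: its end is no later than snapshot's end (X.end <= Thu 13:00) AND its end is strictly before onboarding's start (X.end < Wed 03:00) AND its end is strictly before planning's end (X.end < Wed 23:00).
backup: end Wed 18:00 <= Thu 13:00? ✓; end Wed 18:00 < Wed 03:00? ✗; end Wed 18:00 < Wed 23:00? ✓ → no.
compaction: end Sat 07:00 <= Thu 13:00? ✗; end Sat 07:00 < Wed 03:00? ✗; end Sat 07:00 < Wed 23:00? ✗ → no.
interview: end Sun 10:00 <= Thu 13:00? ✗; end Sun 10:00 < Wed 03:00? ✗; end Sun 10:00 < Wed 23:00? ✗ → no.
reindex: end Fri 08:00 <= Thu 13:00? ✗; end Fri 08:00 < Wed 03:00? ✗; end Fri 08:00 < Wed 23:00? ✗ → no.
soundcheck: end Thu 14:00 <= Thu 13:00? ✗; end Thu 14:00 < Wed 03:00? ✗; end Thu 14:00 < Wed 23:00? ✗ → no.
sync_call: end Sun 23:00 <= Thu 13:00? ✗; end Sun 23:00 < Wed 03:00? ✗; end Sun 23:00 < Wed 23:00? ✗ → no.
Result: none.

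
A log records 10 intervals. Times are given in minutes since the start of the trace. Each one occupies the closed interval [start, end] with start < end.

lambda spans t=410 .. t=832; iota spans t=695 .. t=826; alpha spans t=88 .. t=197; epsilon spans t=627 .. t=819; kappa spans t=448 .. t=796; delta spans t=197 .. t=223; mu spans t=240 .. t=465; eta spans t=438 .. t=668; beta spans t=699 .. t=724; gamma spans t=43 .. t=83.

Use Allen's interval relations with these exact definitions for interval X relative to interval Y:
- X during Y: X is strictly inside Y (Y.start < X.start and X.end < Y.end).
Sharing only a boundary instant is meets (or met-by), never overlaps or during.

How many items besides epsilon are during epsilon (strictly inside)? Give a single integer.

Target epsilon = [t=627, t=819].
alpha [t=88, t=197] → before → no.
beta [t=699, t=724] → during → counts.
delta [t=197, t=223] → before → no.
eta [t=438, t=668] → overlaps → no.
gamma [t=43, t=83] → before → no.
iota [t=695, t=826] → overlapped-by → no.
kappa [t=448, t=796] → overlaps → no.
lambda [t=410, t=832] → contains → no.
mu [t=240, t=465] → before → no.
Total: 1.

1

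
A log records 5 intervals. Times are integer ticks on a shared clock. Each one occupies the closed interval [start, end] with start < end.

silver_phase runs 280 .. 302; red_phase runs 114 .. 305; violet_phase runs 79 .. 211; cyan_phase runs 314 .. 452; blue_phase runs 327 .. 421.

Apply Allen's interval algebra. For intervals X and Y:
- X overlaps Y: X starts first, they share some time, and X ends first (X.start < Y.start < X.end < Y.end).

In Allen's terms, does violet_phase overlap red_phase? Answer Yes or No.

Yes

violet_phase = [79, 211], red_phase = [114, 305].
Actual relation of violet_phase to red_phase: overlaps.
Asked whether 'overlaps' holds → Yes.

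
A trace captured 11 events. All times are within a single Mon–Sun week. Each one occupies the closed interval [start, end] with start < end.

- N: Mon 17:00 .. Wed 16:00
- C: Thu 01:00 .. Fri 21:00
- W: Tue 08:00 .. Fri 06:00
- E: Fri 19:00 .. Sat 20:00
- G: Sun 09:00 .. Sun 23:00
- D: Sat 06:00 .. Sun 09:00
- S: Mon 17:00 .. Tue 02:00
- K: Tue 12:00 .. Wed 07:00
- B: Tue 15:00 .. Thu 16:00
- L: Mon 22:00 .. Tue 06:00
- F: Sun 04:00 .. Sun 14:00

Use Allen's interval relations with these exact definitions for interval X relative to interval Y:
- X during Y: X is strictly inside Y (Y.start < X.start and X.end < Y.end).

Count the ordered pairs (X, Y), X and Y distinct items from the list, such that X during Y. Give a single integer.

4

Checking all 110 ordered pairs for relation 'during'; matching pairs in alphabetical order:
(B, W): B during W ✓
(K, N): K during N ✓
(K, W): K during W ✓
(L, N): L during N ✓
Count: 4.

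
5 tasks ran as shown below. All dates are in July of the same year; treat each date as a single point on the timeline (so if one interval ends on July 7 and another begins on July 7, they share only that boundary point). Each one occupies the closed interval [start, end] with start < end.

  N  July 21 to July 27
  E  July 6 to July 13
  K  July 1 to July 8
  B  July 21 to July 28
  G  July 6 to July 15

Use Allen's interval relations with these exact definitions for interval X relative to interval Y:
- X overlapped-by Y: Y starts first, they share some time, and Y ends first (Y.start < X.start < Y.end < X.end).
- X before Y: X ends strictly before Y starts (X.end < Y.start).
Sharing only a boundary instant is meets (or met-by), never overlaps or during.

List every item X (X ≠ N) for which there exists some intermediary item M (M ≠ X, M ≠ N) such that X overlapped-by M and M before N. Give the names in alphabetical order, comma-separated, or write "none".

Target N = [July 21, July 27].
Intermediaries M with M before N: E, G, K.
Via E — items with X overlapped-by E: none.
Via G — items with X overlapped-by G: none.
Via K — items with X overlapped-by K: E, G.
Union: E, G.

E, G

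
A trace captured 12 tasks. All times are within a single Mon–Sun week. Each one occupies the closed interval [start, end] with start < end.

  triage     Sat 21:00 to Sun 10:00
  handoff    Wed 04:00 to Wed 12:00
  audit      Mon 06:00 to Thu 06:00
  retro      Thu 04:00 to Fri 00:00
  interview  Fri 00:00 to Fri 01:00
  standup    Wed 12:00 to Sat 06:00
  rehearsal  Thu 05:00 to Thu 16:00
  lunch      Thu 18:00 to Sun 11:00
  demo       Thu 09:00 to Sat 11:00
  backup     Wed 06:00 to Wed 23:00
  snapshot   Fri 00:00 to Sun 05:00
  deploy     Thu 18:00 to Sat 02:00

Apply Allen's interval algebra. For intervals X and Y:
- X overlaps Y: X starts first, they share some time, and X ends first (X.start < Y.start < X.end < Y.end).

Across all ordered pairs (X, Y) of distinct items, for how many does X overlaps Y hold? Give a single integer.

Checking all 132 ordered pairs for relation 'overlaps'; matching pairs in alphabetical order:
(audit, rehearsal): audit overlaps rehearsal ✓
(audit, retro): audit overlaps retro ✓
(audit, standup): audit overlaps standup ✓
(backup, standup): backup overlaps standup ✓
(demo, lunch): demo overlaps lunch ✓
(demo, snapshot): demo overlaps snapshot ✓
(deploy, snapshot): deploy overlaps snapshot ✓
(handoff, backup): handoff overlaps backup ✓
(rehearsal, demo): rehearsal overlaps demo ✓
(retro, demo): retro overlaps demo ✓
(retro, deploy): retro overlaps deploy ✓
(retro, lunch): retro overlaps lunch ✓
(snapshot, triage): snapshot overlaps triage ✓
(standup, demo): standup overlaps demo ✓
(standup, lunch): standup overlaps lunch ✓
(standup, snapshot): standup overlaps snapshot ✓
Count: 16.

16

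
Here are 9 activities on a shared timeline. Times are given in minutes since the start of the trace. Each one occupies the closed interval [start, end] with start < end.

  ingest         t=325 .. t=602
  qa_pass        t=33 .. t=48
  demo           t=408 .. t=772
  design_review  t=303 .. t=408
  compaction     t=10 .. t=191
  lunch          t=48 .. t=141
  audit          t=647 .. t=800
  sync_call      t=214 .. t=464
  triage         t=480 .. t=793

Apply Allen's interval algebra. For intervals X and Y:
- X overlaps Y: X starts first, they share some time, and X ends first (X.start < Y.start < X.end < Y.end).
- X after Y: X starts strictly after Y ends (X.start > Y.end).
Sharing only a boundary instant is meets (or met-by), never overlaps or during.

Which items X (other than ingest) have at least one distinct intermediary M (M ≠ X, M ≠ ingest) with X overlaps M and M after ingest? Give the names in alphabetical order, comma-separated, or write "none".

demo, triage

Target ingest = [t=325, t=602].
Intermediaries M with M after ingest: audit.
Via audit — items with X overlaps audit: demo, triage.
Union: demo, triage.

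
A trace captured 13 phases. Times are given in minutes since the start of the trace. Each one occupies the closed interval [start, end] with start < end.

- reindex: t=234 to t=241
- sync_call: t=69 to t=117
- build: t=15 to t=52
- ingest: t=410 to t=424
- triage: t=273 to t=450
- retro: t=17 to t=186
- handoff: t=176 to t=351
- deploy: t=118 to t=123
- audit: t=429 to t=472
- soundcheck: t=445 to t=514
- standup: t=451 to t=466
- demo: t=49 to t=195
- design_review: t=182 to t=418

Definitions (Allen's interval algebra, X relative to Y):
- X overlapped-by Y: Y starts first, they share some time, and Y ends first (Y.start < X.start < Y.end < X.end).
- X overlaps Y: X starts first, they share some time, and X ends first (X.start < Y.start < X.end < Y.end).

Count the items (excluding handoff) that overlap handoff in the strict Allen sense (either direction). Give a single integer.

Target handoff = [t=176, t=351].
audit [t=429, t=472] → after → no.
build [t=15, t=52] → before → no.
demo [t=49, t=195] → overlaps → counts.
deploy [t=118, t=123] → before → no.
design_review [t=182, t=418] → overlapped-by → counts.
ingest [t=410, t=424] → after → no.
reindex [t=234, t=241] → during → no.
retro [t=17, t=186] → overlaps → counts.
soundcheck [t=445, t=514] → after → no.
standup [t=451, t=466] → after → no.
sync_call [t=69, t=117] → before → no.
triage [t=273, t=450] → overlapped-by → counts.
Total: 4.

4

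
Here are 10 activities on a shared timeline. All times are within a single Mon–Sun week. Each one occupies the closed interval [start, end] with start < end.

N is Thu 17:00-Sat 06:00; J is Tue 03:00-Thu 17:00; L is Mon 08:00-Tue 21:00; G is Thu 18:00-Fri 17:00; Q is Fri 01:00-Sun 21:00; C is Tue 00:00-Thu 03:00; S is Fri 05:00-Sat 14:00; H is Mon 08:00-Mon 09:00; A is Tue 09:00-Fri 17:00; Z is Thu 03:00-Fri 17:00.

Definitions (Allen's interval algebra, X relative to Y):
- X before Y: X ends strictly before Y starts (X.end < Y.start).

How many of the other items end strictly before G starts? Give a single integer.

Target G = [Thu 18:00, Fri 17:00].
A [Tue 09:00, Fri 17:00] → finished-by → no.
C [Tue 00:00, Thu 03:00] → before → counts.
H [Mon 08:00, Mon 09:00] → before → counts.
J [Tue 03:00, Thu 17:00] → before → counts.
L [Mon 08:00, Tue 21:00] → before → counts.
N [Thu 17:00, Sat 06:00] → contains → no.
Q [Fri 01:00, Sun 21:00] → overlapped-by → no.
S [Fri 05:00, Sat 14:00] → overlapped-by → no.
Z [Thu 03:00, Fri 17:00] → finished-by → no.
Total: 4.

4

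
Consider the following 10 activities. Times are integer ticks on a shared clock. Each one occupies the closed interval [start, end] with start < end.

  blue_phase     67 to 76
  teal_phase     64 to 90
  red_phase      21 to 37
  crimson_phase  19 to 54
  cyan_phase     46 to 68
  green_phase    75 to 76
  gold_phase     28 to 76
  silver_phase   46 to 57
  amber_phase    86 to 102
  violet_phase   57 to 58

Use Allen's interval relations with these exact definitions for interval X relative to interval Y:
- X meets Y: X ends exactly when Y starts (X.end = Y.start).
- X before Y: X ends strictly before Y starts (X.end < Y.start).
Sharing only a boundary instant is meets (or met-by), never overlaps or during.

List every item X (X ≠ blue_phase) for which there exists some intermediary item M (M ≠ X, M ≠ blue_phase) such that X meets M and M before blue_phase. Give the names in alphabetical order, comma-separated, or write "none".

silver_phase

Target blue_phase = [67, 76].
Intermediaries M with M before blue_phase: crimson_phase, red_phase, silver_phase, violet_phase.
Via crimson_phase — items with X meets crimson_phase: none.
Via red_phase — items with X meets red_phase: none.
Via silver_phase — items with X meets silver_phase: none.
Via violet_phase — items with X meets violet_phase: silver_phase.
Union: silver_phase.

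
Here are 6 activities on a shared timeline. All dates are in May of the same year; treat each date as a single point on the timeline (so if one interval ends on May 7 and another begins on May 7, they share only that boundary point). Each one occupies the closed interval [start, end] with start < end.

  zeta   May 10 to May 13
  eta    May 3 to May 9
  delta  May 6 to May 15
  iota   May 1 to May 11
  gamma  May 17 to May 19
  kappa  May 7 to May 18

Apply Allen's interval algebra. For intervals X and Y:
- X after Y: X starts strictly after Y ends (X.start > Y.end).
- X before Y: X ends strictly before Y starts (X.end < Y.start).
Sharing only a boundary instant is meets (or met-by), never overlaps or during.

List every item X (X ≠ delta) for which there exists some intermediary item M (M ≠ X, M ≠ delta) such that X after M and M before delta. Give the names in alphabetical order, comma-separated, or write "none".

none

Target delta = [May 6, May 15].
Intermediaries M with M before delta: none.
Union: none.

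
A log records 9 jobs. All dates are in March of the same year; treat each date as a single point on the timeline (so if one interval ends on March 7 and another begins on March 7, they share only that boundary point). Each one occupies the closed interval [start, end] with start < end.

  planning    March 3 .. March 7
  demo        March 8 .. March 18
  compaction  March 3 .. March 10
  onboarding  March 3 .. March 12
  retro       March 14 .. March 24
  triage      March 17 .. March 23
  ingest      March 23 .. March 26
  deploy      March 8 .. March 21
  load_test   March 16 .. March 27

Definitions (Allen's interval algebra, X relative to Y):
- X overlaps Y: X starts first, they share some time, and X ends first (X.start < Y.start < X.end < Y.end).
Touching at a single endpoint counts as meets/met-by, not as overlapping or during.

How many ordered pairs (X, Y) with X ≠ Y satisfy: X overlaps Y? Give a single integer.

Checking all 72 ordered pairs for relation 'overlaps'; matching pairs in alphabetical order:
(compaction, demo): compaction overlaps demo ✓
(compaction, deploy): compaction overlaps deploy ✓
(demo, load_test): demo overlaps load_test ✓
(demo, retro): demo overlaps retro ✓
(demo, triage): demo overlaps triage ✓
(deploy, load_test): deploy overlaps load_test ✓
(deploy, retro): deploy overlaps retro ✓
(deploy, triage): deploy overlaps triage ✓
(onboarding, demo): onboarding overlaps demo ✓
(onboarding, deploy): onboarding overlaps deploy ✓
(retro, ingest): retro overlaps ingest ✓
(retro, load_test): retro overlaps load_test ✓
Count: 12.

12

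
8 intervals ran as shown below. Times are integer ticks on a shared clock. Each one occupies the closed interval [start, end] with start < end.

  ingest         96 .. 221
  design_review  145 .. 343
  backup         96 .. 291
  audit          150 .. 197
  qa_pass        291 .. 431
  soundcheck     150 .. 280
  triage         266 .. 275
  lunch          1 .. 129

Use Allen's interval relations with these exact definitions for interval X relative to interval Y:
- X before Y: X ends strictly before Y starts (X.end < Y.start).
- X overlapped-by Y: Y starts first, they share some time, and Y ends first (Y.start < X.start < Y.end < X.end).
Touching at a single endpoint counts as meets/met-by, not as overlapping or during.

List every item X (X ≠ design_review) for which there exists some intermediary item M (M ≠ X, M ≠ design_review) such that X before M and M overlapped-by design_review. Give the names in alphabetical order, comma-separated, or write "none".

Target design_review = [145, 343].
Intermediaries M with M overlapped-by design_review: qa_pass.
Via qa_pass — items with X before qa_pass: audit, ingest, lunch, soundcheck, triage.
Union: audit, ingest, lunch, soundcheck, triage.

audit, ingest, lunch, soundcheck, triage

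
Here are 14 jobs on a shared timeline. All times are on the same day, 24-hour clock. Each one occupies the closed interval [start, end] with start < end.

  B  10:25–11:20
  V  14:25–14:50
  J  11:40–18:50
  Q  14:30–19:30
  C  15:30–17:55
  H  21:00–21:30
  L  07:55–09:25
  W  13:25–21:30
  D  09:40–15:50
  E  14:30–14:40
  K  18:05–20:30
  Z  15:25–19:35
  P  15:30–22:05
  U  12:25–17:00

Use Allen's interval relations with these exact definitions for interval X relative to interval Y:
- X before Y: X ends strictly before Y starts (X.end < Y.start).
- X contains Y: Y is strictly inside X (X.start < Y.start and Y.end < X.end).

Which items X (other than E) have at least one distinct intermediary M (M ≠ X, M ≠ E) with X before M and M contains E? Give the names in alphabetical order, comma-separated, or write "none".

B, L

Target E = [14:30, 14:40].
Intermediaries M with M contains E: D, J, U, V, W.
Via D — items with X before D: L.
Via J — items with X before J: B, L.
Via U — items with X before U: B, L.
Via V — items with X before V: B, L.
Via W — items with X before W: B, L.
Union: B, L.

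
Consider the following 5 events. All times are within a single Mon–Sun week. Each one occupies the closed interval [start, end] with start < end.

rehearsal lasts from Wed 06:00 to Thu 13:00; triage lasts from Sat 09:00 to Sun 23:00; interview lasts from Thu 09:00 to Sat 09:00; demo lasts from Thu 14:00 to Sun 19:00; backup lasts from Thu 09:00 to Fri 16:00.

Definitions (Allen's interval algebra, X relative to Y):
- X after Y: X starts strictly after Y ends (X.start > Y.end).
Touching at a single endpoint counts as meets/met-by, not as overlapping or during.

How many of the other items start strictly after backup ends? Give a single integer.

1

Target backup = [Thu 09:00, Fri 16:00].
demo [Thu 14:00, Sun 19:00] → overlapped-by → no.
interview [Thu 09:00, Sat 09:00] → started-by → no.
rehearsal [Wed 06:00, Thu 13:00] → overlaps → no.
triage [Sat 09:00, Sun 23:00] → after → counts.
Total: 1.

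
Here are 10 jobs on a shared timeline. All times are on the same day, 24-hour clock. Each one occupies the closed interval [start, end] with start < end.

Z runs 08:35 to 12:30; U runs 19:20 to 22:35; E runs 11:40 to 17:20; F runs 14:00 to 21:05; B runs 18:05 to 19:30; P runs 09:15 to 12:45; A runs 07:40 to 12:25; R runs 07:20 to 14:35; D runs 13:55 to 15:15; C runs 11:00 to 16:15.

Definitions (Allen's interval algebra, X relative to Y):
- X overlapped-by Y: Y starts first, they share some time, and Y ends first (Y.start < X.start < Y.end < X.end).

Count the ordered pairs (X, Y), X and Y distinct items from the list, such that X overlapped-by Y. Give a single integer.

19

Checking all 90 ordered pairs for relation 'overlapped-by'; matching pairs in alphabetical order:
(C, A): C overlapped-by A ✓
(C, P): C overlapped-by P ✓
(C, R): C overlapped-by R ✓
(C, Z): C overlapped-by Z ✓
(D, R): D overlapped-by R ✓
(E, A): E overlapped-by A ✓
(E, C): E overlapped-by C ✓
(E, P): E overlapped-by P ✓
(E, R): E overlapped-by R ✓
(E, Z): E overlapped-by Z ✓
(F, C): F overlapped-by C ✓
(F, D): F overlapped-by D ✓
(F, E): F overlapped-by E ✓
(F, R): F overlapped-by R ✓
(P, A): P overlapped-by A ✓
(P, Z): P overlapped-by Z ✓
(U, B): U overlapped-by B ✓
(U, F): U overlapped-by F ✓
(Z, A): Z overlapped-by A ✓
Count: 19.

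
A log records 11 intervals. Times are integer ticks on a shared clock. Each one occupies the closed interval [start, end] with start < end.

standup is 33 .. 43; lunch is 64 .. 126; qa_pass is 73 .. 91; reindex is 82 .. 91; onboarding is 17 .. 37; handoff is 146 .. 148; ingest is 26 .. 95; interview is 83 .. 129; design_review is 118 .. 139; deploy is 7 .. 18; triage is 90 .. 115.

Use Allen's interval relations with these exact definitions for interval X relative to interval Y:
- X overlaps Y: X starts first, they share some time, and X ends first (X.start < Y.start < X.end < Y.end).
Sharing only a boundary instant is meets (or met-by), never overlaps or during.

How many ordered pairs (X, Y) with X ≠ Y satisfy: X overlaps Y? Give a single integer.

13

Checking all 110 ordered pairs for relation 'overlaps'; matching pairs in alphabetical order:
(deploy, onboarding): deploy overlaps onboarding ✓
(ingest, interview): ingest overlaps interview ✓
(ingest, lunch): ingest overlaps lunch ✓
(ingest, triage): ingest overlaps triage ✓
(interview, design_review): interview overlaps design_review ✓
(lunch, design_review): lunch overlaps design_review ✓
(lunch, interview): lunch overlaps interview ✓
(onboarding, ingest): onboarding overlaps ingest ✓
(onboarding, standup): onboarding overlaps standup ✓
(qa_pass, interview): qa_pass overlaps interview ✓
(qa_pass, triage): qa_pass overlaps triage ✓
(reindex, interview): reindex overlaps interview ✓
(reindex, triage): reindex overlaps triage ✓
Count: 13.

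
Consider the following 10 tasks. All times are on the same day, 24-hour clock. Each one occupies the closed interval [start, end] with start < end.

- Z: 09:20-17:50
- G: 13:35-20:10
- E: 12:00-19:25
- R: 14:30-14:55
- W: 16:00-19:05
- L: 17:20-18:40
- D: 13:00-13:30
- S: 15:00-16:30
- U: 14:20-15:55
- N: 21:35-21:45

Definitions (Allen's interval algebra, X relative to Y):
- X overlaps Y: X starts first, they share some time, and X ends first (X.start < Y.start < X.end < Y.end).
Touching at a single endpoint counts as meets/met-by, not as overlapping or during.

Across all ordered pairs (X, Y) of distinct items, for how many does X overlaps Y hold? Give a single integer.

Checking all 90 ordered pairs for relation 'overlaps'; matching pairs in alphabetical order:
(E, G): E overlaps G ✓
(S, W): S overlaps W ✓
(U, S): U overlaps S ✓
(Z, E): Z overlaps E ✓
(Z, G): Z overlaps G ✓
(Z, L): Z overlaps L ✓
(Z, W): Z overlaps W ✓
Count: 7.

7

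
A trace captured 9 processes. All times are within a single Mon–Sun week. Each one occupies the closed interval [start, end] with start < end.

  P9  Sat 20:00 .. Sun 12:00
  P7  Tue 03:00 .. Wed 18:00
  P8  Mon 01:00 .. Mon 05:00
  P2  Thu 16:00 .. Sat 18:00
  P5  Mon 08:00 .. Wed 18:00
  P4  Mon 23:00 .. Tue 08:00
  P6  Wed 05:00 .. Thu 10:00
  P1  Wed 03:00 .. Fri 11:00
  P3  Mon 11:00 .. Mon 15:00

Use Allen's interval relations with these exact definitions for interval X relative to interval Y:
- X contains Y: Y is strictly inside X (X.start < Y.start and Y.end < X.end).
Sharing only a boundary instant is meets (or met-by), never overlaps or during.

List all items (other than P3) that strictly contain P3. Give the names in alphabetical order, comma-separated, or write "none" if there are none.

Target P3 = [Mon 11:00, Mon 15:00].
P1 [Wed 03:00, Fri 11:00] → after → no.
P2 [Thu 16:00, Sat 18:00] → after → no.
P4 [Mon 23:00, Tue 08:00] → after → no.
P5 [Mon 08:00, Wed 18:00] → contains → yes.
P6 [Wed 05:00, Thu 10:00] → after → no.
P7 [Tue 03:00, Wed 18:00] → after → no.
P8 [Mon 01:00, Mon 05:00] → before → no.
P9 [Sat 20:00, Sun 12:00] → after → no.
Result: P5.

P5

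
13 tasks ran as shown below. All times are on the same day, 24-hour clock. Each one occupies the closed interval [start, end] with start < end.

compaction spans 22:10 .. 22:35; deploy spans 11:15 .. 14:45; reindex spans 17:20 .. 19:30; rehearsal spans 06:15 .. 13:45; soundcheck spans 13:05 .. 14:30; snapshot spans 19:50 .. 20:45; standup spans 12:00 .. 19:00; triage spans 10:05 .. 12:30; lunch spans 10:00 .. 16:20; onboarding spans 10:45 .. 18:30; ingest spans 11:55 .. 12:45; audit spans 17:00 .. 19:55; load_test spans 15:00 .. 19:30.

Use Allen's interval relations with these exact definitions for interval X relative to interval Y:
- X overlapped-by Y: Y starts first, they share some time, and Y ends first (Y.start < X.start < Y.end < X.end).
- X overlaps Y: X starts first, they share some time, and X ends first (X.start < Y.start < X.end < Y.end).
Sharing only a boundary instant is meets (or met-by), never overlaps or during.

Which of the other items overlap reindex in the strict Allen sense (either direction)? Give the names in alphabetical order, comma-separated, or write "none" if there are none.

Target reindex = [17:20, 19:30].
audit [17:00, 19:55] → contains → no.
compaction [22:10, 22:35] → after → no.
deploy [11:15, 14:45] → before → no.
ingest [11:55, 12:45] → before → no.
load_test [15:00, 19:30] → finished-by → no.
lunch [10:00, 16:20] → before → no.
onboarding [10:45, 18:30] → overlaps → yes.
rehearsal [06:15, 13:45] → before → no.
snapshot [19:50, 20:45] → after → no.
soundcheck [13:05, 14:30] → before → no.
standup [12:00, 19:00] → overlaps → yes.
triage [10:05, 12:30] → before → no.
Result: onboarding, standup.

onboarding, standup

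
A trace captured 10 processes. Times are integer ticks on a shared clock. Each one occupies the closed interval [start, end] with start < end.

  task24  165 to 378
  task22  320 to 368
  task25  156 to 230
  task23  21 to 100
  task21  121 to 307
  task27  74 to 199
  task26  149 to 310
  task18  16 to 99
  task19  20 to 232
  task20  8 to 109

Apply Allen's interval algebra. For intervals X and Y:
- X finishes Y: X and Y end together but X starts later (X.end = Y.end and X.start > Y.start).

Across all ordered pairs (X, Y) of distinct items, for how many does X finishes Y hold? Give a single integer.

0

Checking all 90 ordered pairs for relation 'finishes'; matching pairs in alphabetical order:
No pair satisfies it.
Count: 0.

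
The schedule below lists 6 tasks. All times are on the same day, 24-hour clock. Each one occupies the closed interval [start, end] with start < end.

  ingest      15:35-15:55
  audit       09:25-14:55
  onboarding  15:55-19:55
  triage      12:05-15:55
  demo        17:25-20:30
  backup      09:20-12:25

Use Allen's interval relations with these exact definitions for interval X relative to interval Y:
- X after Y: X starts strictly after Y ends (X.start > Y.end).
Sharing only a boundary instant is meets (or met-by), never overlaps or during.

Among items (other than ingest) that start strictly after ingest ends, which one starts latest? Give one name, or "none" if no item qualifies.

demo

Target ingest = [15:35, 15:55].
audit [09:25, 14:55] → before → excluded.
backup [09:20, 12:25] → before → excluded.
demo [17:25, 20:30] → after → candidate.
onboarding [15:55, 19:55] → met-by → excluded.
triage [12:05, 15:55] → finished-by → excluded.
Among candidates, latest start is 17:25 → demo.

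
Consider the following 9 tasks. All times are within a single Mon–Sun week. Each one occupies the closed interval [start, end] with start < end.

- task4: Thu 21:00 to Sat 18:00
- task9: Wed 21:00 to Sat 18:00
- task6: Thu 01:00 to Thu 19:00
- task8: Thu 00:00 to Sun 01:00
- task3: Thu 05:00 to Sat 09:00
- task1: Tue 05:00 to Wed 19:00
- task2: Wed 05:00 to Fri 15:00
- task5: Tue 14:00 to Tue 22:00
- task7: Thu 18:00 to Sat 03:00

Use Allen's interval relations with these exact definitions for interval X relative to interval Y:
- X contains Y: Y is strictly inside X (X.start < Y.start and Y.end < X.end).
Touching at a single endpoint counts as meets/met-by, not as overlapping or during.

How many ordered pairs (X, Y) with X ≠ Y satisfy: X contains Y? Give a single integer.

Checking all 72 ordered pairs for relation 'contains'; matching pairs in alphabetical order:
(task1, task5): task1 contains task5 ✓
(task2, task6): task2 contains task6 ✓
(task3, task7): task3 contains task7 ✓
(task8, task3): task8 contains task3 ✓
(task8, task4): task8 contains task4 ✓
(task8, task6): task8 contains task6 ✓
(task8, task7): task8 contains task7 ✓
(task9, task3): task9 contains task3 ✓
(task9, task6): task9 contains task6 ✓
(task9, task7): task9 contains task7 ✓
Count: 10.

10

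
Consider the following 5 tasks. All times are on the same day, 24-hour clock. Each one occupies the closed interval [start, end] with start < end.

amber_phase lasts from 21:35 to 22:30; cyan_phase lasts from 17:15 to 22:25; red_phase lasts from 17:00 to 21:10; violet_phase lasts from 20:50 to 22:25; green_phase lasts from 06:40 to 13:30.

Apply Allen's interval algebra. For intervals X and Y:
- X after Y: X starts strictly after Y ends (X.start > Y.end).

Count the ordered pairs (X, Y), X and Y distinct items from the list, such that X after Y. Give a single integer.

5

Checking all 20 ordered pairs for relation 'after'; matching pairs in alphabetical order:
(amber_phase, green_phase): amber_phase after green_phase ✓
(amber_phase, red_phase): amber_phase after red_phase ✓
(cyan_phase, green_phase): cyan_phase after green_phase ✓
(red_phase, green_phase): red_phase after green_phase ✓
(violet_phase, green_phase): violet_phase after green_phase ✓
Count: 5.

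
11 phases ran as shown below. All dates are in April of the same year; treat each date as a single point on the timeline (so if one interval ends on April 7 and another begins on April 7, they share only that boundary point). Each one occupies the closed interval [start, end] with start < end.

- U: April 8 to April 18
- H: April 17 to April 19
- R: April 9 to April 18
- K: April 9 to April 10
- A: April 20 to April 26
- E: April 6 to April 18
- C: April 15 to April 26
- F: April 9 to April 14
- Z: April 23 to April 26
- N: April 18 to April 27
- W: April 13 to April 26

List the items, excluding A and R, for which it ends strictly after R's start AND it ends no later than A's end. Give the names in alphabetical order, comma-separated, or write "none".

Conditions: its end is strictly after R's start (X.end > April 9) AND its end is no later than A's end (X.end <= April 26).
C: end April 26 > April 9? ✓; end April 26 <= April 26? ✓ → yes.
E: end April 18 > April 9? ✓; end April 18 <= April 26? ✓ → yes.
F: end April 14 > April 9? ✓; end April 14 <= April 26? ✓ → yes.
H: end April 19 > April 9? ✓; end April 19 <= April 26? ✓ → yes.
K: end April 10 > April 9? ✓; end April 10 <= April 26? ✓ → yes.
N: end April 27 > April 9? ✓; end April 27 <= April 26? ✗ → no.
U: end April 18 > April 9? ✓; end April 18 <= April 26? ✓ → yes.
W: end April 26 > April 9? ✓; end April 26 <= April 26? ✓ → yes.
Z: end April 26 > April 9? ✓; end April 26 <= April 26? ✓ → yes.
Result: C, E, F, H, K, U, W, Z.

C, E, F, H, K, U, W, Z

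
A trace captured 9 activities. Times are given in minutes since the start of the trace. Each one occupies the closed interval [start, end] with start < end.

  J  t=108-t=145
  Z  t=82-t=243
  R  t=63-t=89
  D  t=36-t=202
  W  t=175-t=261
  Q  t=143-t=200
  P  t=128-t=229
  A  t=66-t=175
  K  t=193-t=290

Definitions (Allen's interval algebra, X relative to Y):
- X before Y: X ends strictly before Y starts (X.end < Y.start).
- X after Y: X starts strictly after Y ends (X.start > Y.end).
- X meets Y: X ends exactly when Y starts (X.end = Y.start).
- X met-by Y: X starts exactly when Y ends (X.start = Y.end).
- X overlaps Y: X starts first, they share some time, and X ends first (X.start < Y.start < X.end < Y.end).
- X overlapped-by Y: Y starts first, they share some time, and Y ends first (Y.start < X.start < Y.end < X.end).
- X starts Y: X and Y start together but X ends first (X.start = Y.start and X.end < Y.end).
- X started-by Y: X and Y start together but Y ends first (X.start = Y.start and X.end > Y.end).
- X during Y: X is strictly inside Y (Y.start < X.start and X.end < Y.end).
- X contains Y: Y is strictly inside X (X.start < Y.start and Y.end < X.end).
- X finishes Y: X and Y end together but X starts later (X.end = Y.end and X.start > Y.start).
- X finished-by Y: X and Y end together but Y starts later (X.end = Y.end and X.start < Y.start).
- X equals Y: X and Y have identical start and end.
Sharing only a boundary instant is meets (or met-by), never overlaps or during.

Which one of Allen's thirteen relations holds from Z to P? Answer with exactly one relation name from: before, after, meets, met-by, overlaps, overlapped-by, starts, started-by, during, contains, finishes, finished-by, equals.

Z = [t=82, t=243]; P = [t=128, t=229].
Compare endpoints: Z.start < P.start, Z.start < P.end, Z.end > P.start, Z.end > P.end.
That pattern is 'contains'.

contains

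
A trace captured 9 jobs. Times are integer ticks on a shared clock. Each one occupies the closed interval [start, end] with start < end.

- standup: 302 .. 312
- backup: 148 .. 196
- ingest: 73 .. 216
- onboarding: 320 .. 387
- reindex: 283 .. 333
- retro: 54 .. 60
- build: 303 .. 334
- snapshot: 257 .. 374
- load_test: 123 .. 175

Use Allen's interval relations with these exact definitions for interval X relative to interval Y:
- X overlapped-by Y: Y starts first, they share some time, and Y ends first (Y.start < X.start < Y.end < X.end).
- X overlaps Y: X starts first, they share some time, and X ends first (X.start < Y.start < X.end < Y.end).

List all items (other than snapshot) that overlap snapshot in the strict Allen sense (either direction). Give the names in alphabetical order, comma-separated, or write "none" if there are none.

Target snapshot = [257, 374].
backup [148, 196] → before → no.
build [303, 334] → during → no.
ingest [73, 216] → before → no.
load_test [123, 175] → before → no.
onboarding [320, 387] → overlapped-by → yes.
reindex [283, 333] → during → no.
retro [54, 60] → before → no.
standup [302, 312] → during → no.
Result: onboarding.

onboarding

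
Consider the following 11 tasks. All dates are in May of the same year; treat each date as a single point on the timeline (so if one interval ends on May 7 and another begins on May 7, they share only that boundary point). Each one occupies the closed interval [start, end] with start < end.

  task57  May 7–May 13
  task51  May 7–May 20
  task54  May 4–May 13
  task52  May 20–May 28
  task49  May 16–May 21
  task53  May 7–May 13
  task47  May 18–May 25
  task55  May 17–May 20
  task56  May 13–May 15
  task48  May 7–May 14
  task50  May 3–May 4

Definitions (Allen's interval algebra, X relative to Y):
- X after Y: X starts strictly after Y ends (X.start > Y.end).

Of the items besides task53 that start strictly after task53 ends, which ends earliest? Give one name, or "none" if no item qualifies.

Target task53 = [May 7, May 13].
task47 [May 18, May 25] → after → candidate.
task48 [May 7, May 14] → started-by → excluded.
task49 [May 16, May 21] → after → candidate.
task50 [May 3, May 4] → before → excluded.
task51 [May 7, May 20] → started-by → excluded.
task52 [May 20, May 28] → after → candidate.
task54 [May 4, May 13] → finished-by → excluded.
task55 [May 17, May 20] → after → candidate.
task56 [May 13, May 15] → met-by → excluded.
task57 [May 7, May 13] → equals → excluded.
Among candidates, earliest end is May 20 → task55.

task55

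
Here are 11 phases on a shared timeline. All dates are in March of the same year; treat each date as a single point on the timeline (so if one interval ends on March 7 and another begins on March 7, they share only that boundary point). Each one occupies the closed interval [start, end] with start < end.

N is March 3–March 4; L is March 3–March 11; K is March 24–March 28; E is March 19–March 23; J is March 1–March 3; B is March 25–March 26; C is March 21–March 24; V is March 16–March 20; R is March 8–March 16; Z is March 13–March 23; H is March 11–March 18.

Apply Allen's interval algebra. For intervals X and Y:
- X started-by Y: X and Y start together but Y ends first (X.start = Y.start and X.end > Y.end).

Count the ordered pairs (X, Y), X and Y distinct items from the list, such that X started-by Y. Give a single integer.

Checking all 110 ordered pairs for relation 'started-by'; matching pairs in alphabetical order:
(L, N): L started-by N ✓
Count: 1.

1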